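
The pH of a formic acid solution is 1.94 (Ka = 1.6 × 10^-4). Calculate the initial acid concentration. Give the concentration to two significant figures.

[H+] = 10^(-1.94) = 1.15 × 10^-2 M = x
Ka = x²/(C₀ − x) ⇒ C₀ = x + x²/Ka
C₀ = 1.15 × 10^-2 + (1.15 × 10^-2)²/(1.6 × 10^-4) = 8.38 × 10^-1 M

C₀ = 8.4 × 10^-1 M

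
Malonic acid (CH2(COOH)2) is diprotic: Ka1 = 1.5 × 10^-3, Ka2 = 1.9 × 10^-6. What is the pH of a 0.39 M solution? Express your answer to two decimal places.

Since Ka1 ≫ Ka2, the first ionization dominates [H+].
Ka1 = x²/(0.39 − x) = 1.5 × 10^-3
Solving the quadratic: x = (−Ka1 + √(Ka1² + 4·Ka1·C₀))/2 = 2.34 × 10^-2 M
pH = −log(2.34 × 10^-2) = 1.63

pH = 1.63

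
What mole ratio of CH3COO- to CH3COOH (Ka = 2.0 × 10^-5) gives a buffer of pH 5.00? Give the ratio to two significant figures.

pKa = -log(2.0 × 10^-5) = 4.699
pH = pKa + log(r) ⇒ log(r) = 5.00 − 4.699 = +0.301
r = [CH3COO-]/[CH3COOH] = 10^(+0.301) = 2

ratio = 2.0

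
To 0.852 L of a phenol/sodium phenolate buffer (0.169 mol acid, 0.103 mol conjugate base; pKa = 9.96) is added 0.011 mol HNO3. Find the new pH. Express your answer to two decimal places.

After neutralization: n(C6H5OH) = 0.18 mol, n(C6H5O-) = 0.092 mol.
Henderson–Hasselbalch with mole ratio 0.092/0.18: pH = 9.96 + (-0.291)

pH = 9.67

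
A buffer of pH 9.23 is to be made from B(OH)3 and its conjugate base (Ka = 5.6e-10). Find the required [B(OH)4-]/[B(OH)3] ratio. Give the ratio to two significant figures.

pKa = -log(5.6 × 10^-10) = 9.252
pH = pKa + log(r) ⇒ log(r) = 9.23 − 9.252 = -0.022
r = [B(OH)4-]/[B(OH)3] = 10^(-0.022) = 0.951

ratio = 0.95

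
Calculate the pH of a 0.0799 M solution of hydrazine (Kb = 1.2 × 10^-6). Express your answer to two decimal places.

N2H4 + H2O ⇌ N2H5+ + OH-
From the ICE table, Kb = x²/(0.0799 − x) = 1.2 × 10^-6.
Neglecting x in the denominator: x = √(1.2 × 10^-6 × 0.0799) = 3.10 × 10^-4 M
pOH = −log(3.10 × 10^-4) = 3.51; pH = 14.00 − 3.51 = 10.49

pH = 10.49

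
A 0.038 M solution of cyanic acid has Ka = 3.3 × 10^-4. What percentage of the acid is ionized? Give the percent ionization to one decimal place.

HOCN ⇌ OCN- + H+; let x = [H+] at equilibrium.
Ka = x²/(C₀ − x); solving the quadratic gives x = 3.38 × 10^-3 M.
Fraction ionized = 3.38 × 10^-3 / 0.038 = 0.0889 → 8.9%

8.9%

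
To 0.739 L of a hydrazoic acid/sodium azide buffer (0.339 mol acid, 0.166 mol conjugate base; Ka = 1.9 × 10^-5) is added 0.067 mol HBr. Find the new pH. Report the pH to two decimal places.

pH = 4.11

Added H+ converts N3- to HN3: HN3 → 0.406 mol, N3- → 0.099 mol.
pKa = −log(1.9 × 10^-5) = 4.721
pH = pKa + log(n_N3-/n_HN3) = 4.721 + log(0.099/0.406) = 4.721 + (-0.613)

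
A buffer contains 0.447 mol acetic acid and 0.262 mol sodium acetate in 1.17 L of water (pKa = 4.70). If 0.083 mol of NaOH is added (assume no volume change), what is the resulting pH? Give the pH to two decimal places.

After neutralization: n(CH3COOH) = 0.364 mol, n(CH3COO-) = 0.345 mol.
Henderson–Hasselbalch with mole ratio 0.345/0.364: pH = 4.70 + (-0.023)

pH = 4.68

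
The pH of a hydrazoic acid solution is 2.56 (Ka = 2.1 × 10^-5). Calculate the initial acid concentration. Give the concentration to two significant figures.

[H+] = 10^(-2.56) = 2.75 × 10^-3 M = x
Ka = x²/(C₀ − x) ⇒ C₀ = x + x²/Ka
C₀ = 2.75 × 10^-3 + (2.75 × 10^-3)²/(2.1 × 10^-5) = 3.63 × 10^-1 M

C₀ = 3.6 × 10^-1 M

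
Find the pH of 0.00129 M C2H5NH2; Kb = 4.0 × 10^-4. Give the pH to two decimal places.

pH = 10.74

C2H5NH2 + H2O ⇌ C2H5NH3+ + OH-
Kb = [OH-]²/(0.00129 − [OH-]) = 4.0 × 10^-4
The 5% rule fails; solving [OH-]² + Kb·[OH-] − Kb·C₀ = 0 exactly:
[OH-] = [−0.0004 + √(0.0004² + 2.06e-06)]/2 = 5.46 × 10^-4 M
pOH = −log(5.46 × 10^-4) = 3.26; pH = 14.00 − 3.26 = 10.74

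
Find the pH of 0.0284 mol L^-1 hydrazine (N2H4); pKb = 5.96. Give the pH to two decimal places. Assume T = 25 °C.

N2H4 + H2O ⇌ N2H5+ + OH-
Kb = 10^(−5.96) = 1.10 × 10^-6
Let x = [OH-] at equilibrium. Kb = x²/(0.0284 − x).
Neglecting x in the denominator: x = √(1.10 × 10^-6 × 0.0284) = 1.77 × 10^-4 M
pOH = 3.75, so pH = 14.00 − pOH = 10.25

pH = 10.25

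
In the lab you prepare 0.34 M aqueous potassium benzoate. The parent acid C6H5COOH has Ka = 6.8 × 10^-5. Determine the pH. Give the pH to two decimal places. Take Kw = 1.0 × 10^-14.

pH = 8.85

C6H5COO- is the conjugate base of the weak acid C6H5COOH.
Kb = Kw/Ka = 1.0×10^-14 / 6.8 × 10^-5 = 1.47 × 10^-10
From the ICE table, Kb = x²/(0.34 − x) = 1.47 × 10^-10.
Since Kb ≪ C₀, x ≈ √(Kb·C₀) = 7.07 × 10^-6 M.
pOH = −log(7.07 × 10^-6) = 5.15; pH = 14.00 − 5.15 = 8.85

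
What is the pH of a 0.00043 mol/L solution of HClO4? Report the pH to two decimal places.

pH = 3.37

HClO4 is a strong acid and dissociates completely, so [H+] = 0.00043 M.
pH = -log(0.00043) = 3.37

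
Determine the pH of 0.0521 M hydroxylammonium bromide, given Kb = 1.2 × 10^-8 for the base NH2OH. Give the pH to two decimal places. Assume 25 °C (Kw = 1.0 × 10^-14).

pH = 3.68

NH3OH+ is the conjugate acid of the weak base NH2OH.
Ka = Kw/Kb = 1.0×10^-14 / 1.2 × 10^-8 = 8.33 × 10^-7
Ka = x²/(0.0521 − x) = 8.33 × 10^-7
Assume x ≪ 0.0521: x ≈ √(8.33 × 10^-7 × 0.0521) = 2.08 × 10^-4 M
Check: 0.4% ionized — well under 5%, approximation valid.
pH = −log(2.08 × 10^-4) = 3.68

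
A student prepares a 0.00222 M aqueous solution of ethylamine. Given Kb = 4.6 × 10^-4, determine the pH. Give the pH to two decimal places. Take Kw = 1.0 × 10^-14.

pH = 10.91

C2H5NH2 + H2O ⇌ C2H5NH3+ + OH-
Let x = [OH-] at equilibrium. Kb = x²/(0.00222 − x).
Here C₀/Kb ≈ 4.83, so the small-x approximation fails. Use the quadratic:
x = (−Kb + √(Kb² + 4·Kb·C₀))/2 = 8.06 × 10^-4 M
pOH = −log(8.06 × 10^-4) = 3.09; pH = 14.00 − 3.09 = 10.91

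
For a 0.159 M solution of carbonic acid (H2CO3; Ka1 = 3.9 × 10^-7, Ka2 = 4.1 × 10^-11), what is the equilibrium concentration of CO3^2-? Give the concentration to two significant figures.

First ionization gives [H+] ≈ [HCO3-] = 2.49 × 10^-4 M.
Second step: Ka2 = [H+][CO3^2-]/[HCO3-] ≈ [CO3^2-] (since [H+] ≈ [HCO3-]).
So [CO3^2-] ≈ Ka2.

4.1 × 10^-11 M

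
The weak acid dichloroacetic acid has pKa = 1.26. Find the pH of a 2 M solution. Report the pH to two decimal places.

pH = 0.52

Cl2CHCOOH ⇌ Cl2CHCOO- + H+
Ka = 10^(−1.26) = 5.50 × 10^-2
From the ICE table, Ka = [H+]²/(2 − [H+]) = 5.50 × 10^-2.
The 5% rule fails; solving [H+]² + Ka·[H+] − Ka·C₀ = 0 exactly:
[H+] = [−0.055 + √(0.055² + 0.44)]/2 = 3.05 × 10^-1 M
pH = −log(3.05 × 10^-1) = 0.52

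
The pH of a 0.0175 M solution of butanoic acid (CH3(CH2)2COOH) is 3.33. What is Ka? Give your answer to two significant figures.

[H+] = 10^(-3.33) = 4.68 × 10^-4 M
At equilibrium [HA] = 0.0175 − 4.68 × 10^-4 = 1.70 × 10^-2 M
Ka = [H+][A-]/[HA] = (4.68 × 10^-4)² / 1.70 × 10^-2 = 1.3 × 10^-5

Ka = 1.3 × 10^-5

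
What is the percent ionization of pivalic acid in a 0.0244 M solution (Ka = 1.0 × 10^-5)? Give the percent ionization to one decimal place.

2.0%

(CH3)3CCOOH ⇌ (CH3)3CCOO- + H+; let x = [H+] at equilibrium.
x ≈ √(Ka·C₀) = √(1.0 × 10^-5 × 0.0244) = 4.94 × 10^-4 M
% ionization = x/C₀ × 100% = 4.94 × 10^-4/0.0244 × 100% = 2.0%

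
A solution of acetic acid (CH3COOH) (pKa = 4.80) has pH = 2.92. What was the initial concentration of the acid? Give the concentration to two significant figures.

[H+] = 10^(-2.92) = 1.20 × 10^-3 M = x
Ka = 10^(−4.80) = 1.58 × 10^-5
Ka = x²/(C₀ − x) ⇒ C₀ = x + x²/Ka
C₀ = 1.20 × 10^-3 + (1.20 × 10^-3)²/(1.58 × 10^-5) = 9.23 × 10^-2 M

C₀ = 9.2 × 10^-2 M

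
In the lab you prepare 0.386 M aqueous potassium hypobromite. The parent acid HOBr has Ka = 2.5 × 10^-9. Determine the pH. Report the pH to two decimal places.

OBr- is the conjugate base of the weak acid HOBr.
Kb = Kw/Ka = 1.0×10^-14 / 2.5 × 10^-9 = 4.00 × 10^-6
From the ICE table, Kb = [OH-]²/(0.386 − [OH-]) = 4.00 × 10^-6.
Since Kb ≪ C₀, [OH-] ≈ √(Kb·C₀) = 1.24 × 10^-3 M.
Check: 0.32% ionized — well under 5%, approximation valid.
pOH = 2.91, so pH = 14.00 − pOH = 11.09

pH = 11.09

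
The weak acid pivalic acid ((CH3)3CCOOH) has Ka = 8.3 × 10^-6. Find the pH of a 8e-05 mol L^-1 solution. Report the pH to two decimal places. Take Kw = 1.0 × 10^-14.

pH = 4.66

(CH3)3CCOOH ⇌ (CH3)3CCOO- + H+
Ka = [H+]²/(8e-05 − [H+]) = 8.3 × 10^-6
The 5% rule fails; solving [H+]² + Ka·[H+] − Ka·C₀ = 0 exactly:
[H+] = (−Ka + √(Ka² + 4·Ka·C₀))/2 = 2.20 × 10^-5 M
pH = −log[H+] = −log(2.20 × 10^-5) = 4.66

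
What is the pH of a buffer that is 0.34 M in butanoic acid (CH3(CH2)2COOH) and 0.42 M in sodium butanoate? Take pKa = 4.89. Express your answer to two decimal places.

pH = 4.98

pH = pKa + log([A⁻]/[HA]) = 4.89 + log(0.42/0.34)
pH = 4.89 + (+0.092) = 4.98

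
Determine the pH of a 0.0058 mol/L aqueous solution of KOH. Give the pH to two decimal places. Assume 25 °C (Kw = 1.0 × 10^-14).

pH = 11.76

KOH is a strong base; [OH-] = 0.0058 M.
pOH = -log(0.0058) = 2.24
pH = 14.00 - 2.24 = 11.76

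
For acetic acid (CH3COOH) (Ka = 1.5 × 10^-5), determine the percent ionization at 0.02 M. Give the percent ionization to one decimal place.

2.7%

CH3COOH ⇌ CH3COO- + H+; let x = [H+] at equilibrium.
x ≈ √(Ka·C₀) = √(1.5 × 10^-5 × 0.02) = 5.48 × 10^-4 M
Fraction ionized = 5.48 × 10^-4 / 0.02 = 0.0274 → 2.7%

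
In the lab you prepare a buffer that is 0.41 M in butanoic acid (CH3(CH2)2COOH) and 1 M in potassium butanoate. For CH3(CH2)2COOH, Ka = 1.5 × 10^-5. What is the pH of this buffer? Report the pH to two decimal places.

pKa = −log(1.5 × 10^-5) = 4.824
pH = pKa + log([A⁻]/[HA]) = 4.824 + log(1/0.41)
pH = 4.824 + (+0.387) = 5.21

pH = 5.21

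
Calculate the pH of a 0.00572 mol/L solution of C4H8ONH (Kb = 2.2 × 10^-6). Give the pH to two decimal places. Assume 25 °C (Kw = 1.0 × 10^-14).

C4H8ONH + H2O ⇌ C4H8ONH2+ + OH-
From the ICE table, Kb = [OH-]²/(0.00572 − [OH-]) = 2.2 × 10^-6.
Assume [OH-] ≪ 0.00572: [OH-] ≈ √(2.2 × 10^-6 × 0.00572) = 1.12 × 10^-4 M
Check: 2% ionized — well under 5%, approximation valid.
pOH = −log(1.12 × 10^-4) = 3.95; pH = 14.00 − 3.95 = 10.05

pH = 10.05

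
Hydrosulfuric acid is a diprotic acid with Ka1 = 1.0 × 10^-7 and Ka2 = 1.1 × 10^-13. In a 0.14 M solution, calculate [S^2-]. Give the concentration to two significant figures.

First ionization gives [H+] ≈ [HS-] = 1.18 × 10^-4 M.
Second step: Ka2 = [H+][S^2-]/[HS-] ≈ [S^2-] (since [H+] ≈ [HS-]).
So [S^2-] ≈ Ka2.

1.1 × 10^-13 M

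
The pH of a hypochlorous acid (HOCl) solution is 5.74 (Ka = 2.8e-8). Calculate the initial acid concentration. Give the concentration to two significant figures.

C₀ = 1.2 × 10^-4 M

[H+] = 10^(-5.74) = 1.82 × 10^-6 M = x
Ka = x²/(C₀ − x) ⇒ C₀ = x + x²/Ka
C₀ = 1.82 × 10^-6 + (1.82 × 10^-6)²/(2.8 × 10^-8) = 1.20 × 10^-4 M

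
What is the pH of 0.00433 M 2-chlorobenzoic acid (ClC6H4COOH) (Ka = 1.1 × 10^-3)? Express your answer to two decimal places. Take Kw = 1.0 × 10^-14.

ClC6H4COOH ⇌ ClC6H4COO- + H+
From the ICE table, Ka = [H+]²/(0.00433 − [H+]) = 1.1 × 10^-3.
[H+] is not negligible relative to C₀; solve [H+]² + 0.0011·[H+] − 4.76e-06 = 0.
[H+] = (−Ka + √(Ka² + 4·Ka·C₀))/2 = 1.70 × 10^-3 M
pH = −log(1.70 × 10^-3) = 2.77

pH = 2.77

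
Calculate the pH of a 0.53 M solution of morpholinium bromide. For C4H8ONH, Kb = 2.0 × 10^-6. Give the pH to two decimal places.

pH = 4.29

C4H8ONH2+ is the conjugate acid of the weak base C4H8ONH.
Ka = Kw/Kb = 1.0×10^-14 / 2.0 × 10^-6 = 5.00 × 10^-9
Let x = [H+] at equilibrium. Ka = x²/(0.53 − x).
Assume x ≪ 0.53: x ≈ √(5.00 × 10^-9 × 0.53) = 5.15 × 10^-5 M
pH = −log(5.15 × 10^-5) = 4.29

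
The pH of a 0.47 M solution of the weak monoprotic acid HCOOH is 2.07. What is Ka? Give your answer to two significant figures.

[H+] = 10^(-2.07) = 8.51 × 10^-3 M
At equilibrium [HA] = 0.47 − 8.51 × 10^-3 = 4.61 × 10^-1 M
Ka = [H+][A-]/[HA] = (8.51 × 10^-3)² / 4.61 × 10^-1 = 1.6 × 10^-4

Ka = 1.6 × 10^-4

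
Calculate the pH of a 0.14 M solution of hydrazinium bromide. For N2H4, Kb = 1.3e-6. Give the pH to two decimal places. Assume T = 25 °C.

pH = 4.48

N2H5+ is the conjugate acid of the weak base N2H4.
Ka = Kw/Kb = 1.0×10^-14 / 1.3 × 10^-6 = 7.69 × 10^-9
Let x = [H+] at equilibrium. Ka = x²/(0.14 − x).
Assume x ≪ 0.14: x ≈ √(7.69 × 10^-9 × 0.14) = 3.28 × 10^-5 M
Check: 0.023% ionized — well under 5%, approximation valid.
pH = −log[H+] = −log(3.28 × 10^-5) = 4.48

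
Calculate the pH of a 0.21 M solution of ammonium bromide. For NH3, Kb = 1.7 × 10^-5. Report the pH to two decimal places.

pH = 4.95

NH4+ is the conjugate acid of the weak base NH3.
Ka = Kw/Kb = 1.0×10^-14 / 1.7 × 10^-5 = 5.88 × 10^-10
Let x = [H+] at equilibrium. Ka = x²/(0.21 − x).
Assume x ≪ 0.21: x ≈ √(5.88 × 10^-10 × 0.21) = 1.11 × 10^-5 M
(x/C₀ = 0.0053% < 5%, so the approximation holds.)
pH = −log[H+] = −log(1.11 × 10^-5) = 4.95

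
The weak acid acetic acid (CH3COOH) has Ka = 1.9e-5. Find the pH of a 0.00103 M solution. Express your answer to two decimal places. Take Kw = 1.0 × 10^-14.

pH = 3.88

CH3COOH ⇌ CH3COO- + H+
Ka = [H+]²/(0.00103 − [H+]) = 1.9 × 10^-5
[H+] is not negligible relative to C₀; solve [H+]² + 1.9e-05·[H+] − 1.96e-08 = 0.
[H+] = [−1.9e-05 + √(1.9e-05² + 7.83e-08)]/2 = 1.31 × 10^-4 M
pH = −log(1.31 × 10^-4) = 3.88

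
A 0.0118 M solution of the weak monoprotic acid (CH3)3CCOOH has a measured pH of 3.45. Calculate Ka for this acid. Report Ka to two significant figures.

[H+] = 10^(-3.45) = 3.55 × 10^-4 M
At equilibrium [HA] = 0.0118 − 3.55 × 10^-4 = 1.14 × 10^-2 M
Ka = [H+][A-]/[HA] = (3.55 × 10^-4)² / 1.14 × 10^-2 = 1.1 × 10^-5

Ka = 1.1 × 10^-5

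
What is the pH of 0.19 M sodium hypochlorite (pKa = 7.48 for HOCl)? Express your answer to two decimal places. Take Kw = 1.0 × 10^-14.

pH = 10.38

OCl- is the conjugate base of the weak acid HOCl.
Ka = 10^(−7.48) = 3.31 × 10^-8
Kb = Kw/Ka = 1.0×10^-14 / 3.31 × 10^-8 = 3.02 × 10^-7
From the ICE table, Kb = [OH-]²/(0.19 − [OH-]) = 3.02 × 10^-7.
Assume [OH-] ≪ 0.19: [OH-] ≈ √(3.02 × 10^-7 × 0.19) = 2.40 × 10^-4 M
Check: 0.13% ionized — well under 5%, approximation valid.
pOH = 3.62, so pH = 14.00 − pOH = 10.38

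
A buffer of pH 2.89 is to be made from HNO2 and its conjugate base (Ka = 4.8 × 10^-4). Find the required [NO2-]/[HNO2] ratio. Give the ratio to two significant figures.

ratio = 0.37

pKa = -log(4.8 × 10^-4) = 3.319
pH = pKa + log(r) ⇒ log(r) = 2.89 − 3.319 = -0.429
r = [NO2-]/[HNO2] = 10^(-0.429) = 0.372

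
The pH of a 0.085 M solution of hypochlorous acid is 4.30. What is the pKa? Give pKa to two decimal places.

[H+] = 10^(-4.30) = 5.01 × 10^-5 M
At equilibrium [HA] = 0.085 − 5.01 × 10^-5 = 8.49 × 10^-2 M
Ka = [H+][A-]/[HA] = (5.01 × 10^-5)² / 8.49 × 10^-2 = 2.96 × 10^-8
pKa = -log(2.96 × 10^-8) = 7.53

pKa = 7.53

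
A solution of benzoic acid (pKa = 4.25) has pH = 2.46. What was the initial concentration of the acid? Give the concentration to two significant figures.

[H+] = 10^(-2.46) = 3.47 × 10^-3 M = x
Ka = 10^(−4.25) = 5.62 × 10^-5
Ka = x²/(C₀ − x) ⇒ C₀ = x + x²/Ka
C₀ = 3.47 × 10^-3 + (3.47 × 10^-3)²/(5.62 × 10^-5) = 2.18 × 10^-1 M

C₀ = 2.2 × 10^-1 M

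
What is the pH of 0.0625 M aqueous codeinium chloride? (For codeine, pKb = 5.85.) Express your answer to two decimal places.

C18H22NO3+ is the conjugate acid of the weak base C18H21NO3.
Kb = 10^(−5.85) = 1.41 × 10^-6
Ka = Kw/Kb = 1.0×10^-14 / 1.41 × 10^-6 = 7.09 × 10^-9
From the ICE table, Ka = [H+]²/(0.0625 − [H+]) = 7.09 × 10^-9.
Since Ka ≪ C₀, [H+] ≈ √(Ka·C₀) = 2.11 × 10^-5 M.
pH = −log(2.11 × 10^-5) = 4.68

pH = 4.68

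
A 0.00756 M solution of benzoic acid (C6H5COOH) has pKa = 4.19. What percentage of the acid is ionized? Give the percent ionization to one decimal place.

8.8%

C6H5COOH ⇌ C6H5COO- + H+; let x = [H+] at equilibrium.
Ka = 10^(−4.19) = 6.46 × 10^-5
Solve x² + 6.46e-05x − 4.88e-07 = 0 → x = 6.67 × 10^-4 M
Fraction ionized = 6.67 × 10^-4 / 0.00756 = 0.0882 → 8.8%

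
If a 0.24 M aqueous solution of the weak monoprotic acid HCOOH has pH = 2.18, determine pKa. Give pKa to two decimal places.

pKa = 3.73

[H+] = 10^(-2.18) = 6.61 × 10^-3 M
At equilibrium [HA] = 0.24 − 6.61 × 10^-3 = 2.33 × 10^-1 M
Ka = [H+][A-]/[HA] = (6.61 × 10^-3)² / 2.33 × 10^-1 = 1.88 × 10^-4
pKa = -log(1.88 × 10^-4) = 3.73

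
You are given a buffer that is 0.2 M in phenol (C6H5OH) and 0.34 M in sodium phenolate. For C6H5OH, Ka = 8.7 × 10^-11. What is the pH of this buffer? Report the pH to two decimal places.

pH = 10.29

pKa = −log(8.7 × 10^-11) = 10.060
Henderson–Hasselbalch: pH = pKa + log([C6H5O-]/[C6H5OH]) = 10.060 + log(0.34/0.2)
pH = 10.060 + (+0.230) = 10.29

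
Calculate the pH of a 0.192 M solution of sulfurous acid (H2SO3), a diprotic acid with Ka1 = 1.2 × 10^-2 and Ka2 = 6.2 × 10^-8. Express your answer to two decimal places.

Ka1 ≫ Ka2, so treat the first dissociation as the only significant source of H+.
Ka1 = x²/(0.192 − x) = 1.2 × 10^-2
Solving the quadratic: x = (−Ka1 + √(Ka1² + 4·Ka1·C₀))/2 = 4.24 × 10^-2 M
pH = −log(4.24 × 10^-2) = 1.37

pH = 1.37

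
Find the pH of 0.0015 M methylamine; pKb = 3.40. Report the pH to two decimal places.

pH = 10.78

CH3NH2 + H2O ⇌ CH3NH3+ + OH-
Kb = 10^(−3.40) = 3.98 × 10^-4
Let x = [OH-] at equilibrium. Kb = x²/(0.0015 − x).
x is not negligible relative to C₀; solve x² + 0.000398·x − 5.97e-07 = 0.
x = [−0.000398 + √(0.000398² + 2.39e-06)]/2 = 5.99 × 10^-4 M
pOH = −log(5.99 × 10^-4) = 3.22; pH = 14.00 − 3.22 = 10.78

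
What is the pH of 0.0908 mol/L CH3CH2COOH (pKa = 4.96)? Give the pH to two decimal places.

CH3CH2COOH ⇌ CH3CH2COO- + H+
Ka = 10^(−4.96) = 1.10 × 10^-5
From the ICE table, Ka = x²/(0.0908 − x) = 1.10 × 10^-5.
Assume x ≪ 0.0908: x ≈ √(1.10 × 10^-5 × 0.0908) = 9.99 × 10^-4 M
pH = −log[H+] = −log(9.99 × 10^-4) = 3.00

pH = 3.00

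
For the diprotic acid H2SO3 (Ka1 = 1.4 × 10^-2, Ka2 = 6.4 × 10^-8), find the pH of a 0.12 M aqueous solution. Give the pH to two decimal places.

Ka1 ≫ Ka2, so treat the first dissociation as the only significant source of H+.
Ka1 = x²/(0.12 − x) = 1.4 × 10^-2
Solving the quadratic: x = (−Ka1 + √(Ka1² + 4·Ka1·C₀))/2 = 3.46 × 10^-2 M
pH = −log(3.46 × 10^-2) = 1.46

pH = 1.46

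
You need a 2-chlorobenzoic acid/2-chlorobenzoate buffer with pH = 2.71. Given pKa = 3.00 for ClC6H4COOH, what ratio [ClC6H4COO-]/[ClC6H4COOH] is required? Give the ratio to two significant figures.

ratio = 0.51

pH = pKa + log(r) ⇒ log(r) = 2.71 − 3.00 = -0.29
r = [ClC6H4COO-]/[ClC6H4COOH] = 10^(-0.29) = 0.513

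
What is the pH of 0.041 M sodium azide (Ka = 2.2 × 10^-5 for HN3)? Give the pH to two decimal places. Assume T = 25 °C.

N3- is the conjugate base of the weak acid HN3.
Kb = Kw/Ka = 1.0×10^-14 / 2.2 × 10^-5 = 4.55 × 10^-10
Kb = [OH-]²/(0.041 − [OH-]) = 4.55 × 10^-10
Neglecting [OH-] in the denominator: [OH-] = √(4.55 × 10^-10 × 0.041) = 4.32 × 10^-6 M
([OH-]/C₀ = 0.011% < 5%, so the approximation holds.)
pOH = 5.36, so pH = 14.00 − pOH = 8.64

pH = 8.64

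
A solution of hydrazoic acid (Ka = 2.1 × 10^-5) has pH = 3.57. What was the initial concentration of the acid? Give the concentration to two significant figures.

C₀ = 3.7 × 10^-3 M

[H+] = 10^(-3.57) = 2.69 × 10^-4 M = x
Ka = x²/(C₀ − x) ⇒ C₀ = x + x²/Ka
C₀ = 2.69 × 10^-4 + (2.69 × 10^-4)²/(2.1 × 10^-5) = 3.71 × 10^-3 M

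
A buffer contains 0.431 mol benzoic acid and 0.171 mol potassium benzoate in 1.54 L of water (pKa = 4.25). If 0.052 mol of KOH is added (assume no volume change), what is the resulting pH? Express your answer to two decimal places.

pH = 4.02

After neutralization: n(C6H5COOH) = 0.379 mol, n(C6H5COO-) = 0.223 mol.
pH = pKa + log(n_C6H5COO-/n_C6H5COOH) = 4.25 + log(0.223/0.379) = 4.25 + (-0.230)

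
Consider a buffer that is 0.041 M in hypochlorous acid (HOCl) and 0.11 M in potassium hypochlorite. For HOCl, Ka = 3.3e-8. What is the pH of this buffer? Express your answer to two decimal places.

pH = 7.91

pKa = −log(3.3 × 10^-8) = 7.481
Henderson–Hasselbalch: pH = pKa + log([OCl-]/[HOCl]) = 7.481 + log(0.11/0.041)
pH = 7.481 + (+0.429) = 7.91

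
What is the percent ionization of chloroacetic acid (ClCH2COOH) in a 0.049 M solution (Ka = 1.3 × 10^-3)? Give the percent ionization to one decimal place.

15.0%

ClCH2COOH ⇌ ClCH2COO- + H+; let x = [H+] at equilibrium.
Ka = x²/(C₀ − x); solving the quadratic gives x = 7.36 × 10^-3 M.
Fraction ionized = 7.36 × 10^-3 / 0.049 = 0.1502 → 15.0%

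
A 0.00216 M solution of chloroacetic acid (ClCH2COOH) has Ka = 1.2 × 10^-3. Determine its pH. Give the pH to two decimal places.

pH = 2.95

ClCH2COOH ⇌ ClCH2COO- + H+
From the ICE table, Ka = [H+]²/(0.00216 − [H+]) = 1.2 × 10^-3.
The 5% rule fails; solving [H+]² + Ka·[H+] − Ka·C₀ = 0 exactly:
[H+] = [−0.0012 + √(0.0012² + 1.04e-05)]/2 = 1.12 × 10^-3 M
pH = −log(1.12 × 10^-3) = 2.95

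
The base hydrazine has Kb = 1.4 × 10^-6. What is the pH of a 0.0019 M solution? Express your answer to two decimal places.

N2H4 + H2O ⇌ N2H5+ + OH-
Let x = [OH-] at equilibrium. Kb = x²/(0.0019 − x).
Assume x ≪ 0.0019: x ≈ √(1.4 × 10^-6 × 0.0019) = 5.16 × 10^-5 M
Check: 2.7% ionized — well under 5%, approximation valid.
pOH = 4.29, so pH = 14.00 − pOH = 9.71

pH = 9.71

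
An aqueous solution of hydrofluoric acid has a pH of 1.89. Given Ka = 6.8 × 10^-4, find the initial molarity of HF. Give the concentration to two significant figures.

C₀ = 2.6 × 10^-1 M

[H+] = 10^(-1.89) = 1.29 × 10^-2 M = x
Ka = x²/(C₀ − x) ⇒ C₀ = x + x²/Ka
C₀ = 1.29 × 10^-2 + (1.29 × 10^-2)²/(6.8 × 10^-4) = 2.58 × 10^-1 M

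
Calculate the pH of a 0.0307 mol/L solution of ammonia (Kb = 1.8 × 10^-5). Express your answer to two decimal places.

NH3 + H2O ⇌ NH4+ + OH-
Kb = x²/(0.0307 − x) = 1.8 × 10^-5
Since Kb ≪ C₀, x ≈ √(Kb·C₀) = 7.43 × 10^-4 M.
pOH = −log(7.43 × 10^-4) = 3.13; pH = 14.00 − 3.13 = 10.87

pH = 10.87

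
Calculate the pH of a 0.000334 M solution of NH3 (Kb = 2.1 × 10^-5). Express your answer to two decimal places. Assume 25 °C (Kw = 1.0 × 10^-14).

pH = 9.87

NH3 + H2O ⇌ NH4+ + OH-
From the ICE table, Kb = [OH-]²/(0.000334 − [OH-]) = 2.1 × 10^-5.
The 5% rule fails; solving [OH-]² + Kb·[OH-] − Kb·C₀ = 0 exactly:
[OH-] = [−2.1e-05 + √(2.1e-05² + 2.81e-08)]/2 = 7.39 × 10^-5 M
pOH = −log(7.39 × 10^-5) = 4.13; pH = 14.00 − 4.13 = 9.87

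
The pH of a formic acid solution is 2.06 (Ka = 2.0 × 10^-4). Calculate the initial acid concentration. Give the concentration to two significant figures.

[H+] = 10^(-2.06) = 8.71 × 10^-3 M = x
Ka = x²/(C₀ − x) ⇒ C₀ = x + x²/Ka
C₀ = 8.71 × 10^-3 + (8.71 × 10^-3)²/(2.0 × 10^-4) = 3.88 × 10^-1 M

C₀ = 3.9 × 10^-1 M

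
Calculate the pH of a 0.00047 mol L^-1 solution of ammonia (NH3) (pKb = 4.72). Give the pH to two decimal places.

NH3 + H2O ⇌ NH4+ + OH-
Kb = 10^(−4.72) = 1.91 × 10^-5
Let x = [OH-] at equilibrium. Kb = x²/(0.00047 − x).
x is not negligible relative to C₀; solve x² + 1.91e-05·x − 8.98e-09 = 0.
x = (−Kb + √(Kb² + 4·Kb·C₀))/2 = 8.57 × 10^-5 M
pOH = 4.07, so pH = 14.00 − pOH = 9.93

pH = 9.93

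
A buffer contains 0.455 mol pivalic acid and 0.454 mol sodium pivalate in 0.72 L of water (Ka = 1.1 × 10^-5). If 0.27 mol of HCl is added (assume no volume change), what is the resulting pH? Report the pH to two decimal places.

pH = 4.36

Added H+ converts (CH3)3CCOO- to (CH3)3CCOOH: (CH3)3CCOOH → 0.725 mol, (CH3)3CCOO- → 0.184 mol.
pKa = −log(1.1 × 10^-5) = 4.959
pH = pKa + log(n_(CH3)3CCOO-/n_(CH3)3CCOOH) = 4.959 + log(0.184/0.725) = 4.959 + (-0.596)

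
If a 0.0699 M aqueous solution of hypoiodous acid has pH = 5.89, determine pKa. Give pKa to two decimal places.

[H+] = 10^(-5.89) = 1.29 × 10^-6 M
At equilibrium [HA] = 0.0699 − 1.29 × 10^-6 = 6.99 × 10^-2 M
Ka = [H+][A-]/[HA] = (1.29 × 10^-6)² / 6.99 × 10^-2 = 2.38 × 10^-11
pKa = -log(2.38 × 10^-11) = 10.62

pKa = 10.62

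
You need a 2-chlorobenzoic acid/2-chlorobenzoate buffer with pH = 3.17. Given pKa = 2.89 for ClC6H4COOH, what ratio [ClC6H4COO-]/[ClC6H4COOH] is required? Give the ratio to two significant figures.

ratio = 1.9

pH = pKa + log(r) ⇒ log(r) = 3.17 − 2.89 = +0.28
r = [ClC6H4COO-]/[ClC6H4COOH] = 10^(+0.28) = 1.91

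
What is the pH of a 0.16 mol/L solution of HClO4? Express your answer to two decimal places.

pH = 0.80

HClO4 is a strong acid and dissociates completely, so [H+] = 0.16 M.
pH = -log(0.16) = 0.80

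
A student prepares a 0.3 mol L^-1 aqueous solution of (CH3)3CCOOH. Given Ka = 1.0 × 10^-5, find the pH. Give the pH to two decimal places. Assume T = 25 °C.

pH = 2.76

(CH3)3CCOOH ⇌ (CH3)3CCOO- + H+
Ka = [H+]²/(0.3 − [H+]) = 1.0 × 10^-5
Neglecting [H+] in the denominator: [H+] = √(1.0 × 10^-5 × 0.3) = 1.73 × 10^-3 M
Check: 0.58% ionized — well under 5%, approximation valid.
pH = −log(1.73 × 10^-3) = 2.76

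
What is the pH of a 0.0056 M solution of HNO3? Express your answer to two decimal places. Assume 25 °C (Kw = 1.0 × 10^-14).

HNO3 is a strong acid and dissociates completely, so [H+] = 0.0056 M.
pH = -log(0.0056) = 2.25

pH = 2.25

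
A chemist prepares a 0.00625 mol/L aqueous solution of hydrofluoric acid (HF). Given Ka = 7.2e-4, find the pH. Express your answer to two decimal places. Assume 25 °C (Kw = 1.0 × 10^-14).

HF ⇌ F- + H+
Ka = [H+]²/(0.00625 − [H+]) = 7.2 × 10^-4
The 5% rule fails; solving [H+]² + Ka·[H+] − Ka·C₀ = 0 exactly:
[H+] = [−0.00072 + √(0.00072² + 1.8e-05)]/2 = 1.79 × 10^-3 M
pH = −log(1.79 × 10^-3) = 2.75

pH = 2.75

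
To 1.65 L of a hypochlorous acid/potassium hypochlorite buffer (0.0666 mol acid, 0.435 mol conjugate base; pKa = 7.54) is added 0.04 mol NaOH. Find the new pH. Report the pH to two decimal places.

pH = 8.79

After neutralization: n(HOCl) = 0.0266 mol, n(OCl-) = 0.475 mol.
Henderson–Hasselbalch with mole ratio 0.475/0.0266: pH = 7.54 + (+1.252)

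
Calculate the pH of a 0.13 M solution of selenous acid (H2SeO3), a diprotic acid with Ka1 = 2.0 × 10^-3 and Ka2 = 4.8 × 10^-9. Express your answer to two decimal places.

pH = 1.82

Since Ka1 ≫ Ka2, the first ionization dominates [H+].
Ka1 = x²/(0.13 − x) = 2.0 × 10^-3
Solving the quadratic: x = (−Ka1 + √(Ka1² + 4·Ka1·C₀))/2 = 1.52 × 10^-2 M
pH = −log(1.52 × 10^-2) = 1.82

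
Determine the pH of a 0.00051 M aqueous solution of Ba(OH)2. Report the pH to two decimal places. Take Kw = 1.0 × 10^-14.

Ba(OH)2 is a strong base (each formula unit releases 2 OH-); [OH-] = 0.00102 M.
pOH = -log(0.00102) = 2.99
pH = 14.00 - 2.99 = 11.01

pH = 11.01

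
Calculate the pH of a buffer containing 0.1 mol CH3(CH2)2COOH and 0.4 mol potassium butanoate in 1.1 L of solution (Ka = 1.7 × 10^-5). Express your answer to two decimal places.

pH = 5.37

pKa = −log(1.7 × 10^-5) = 4.770
Henderson–Hasselbalch: pH = pKa + log([CH3(CH2)2COO-]/[CH3(CH2)2COOH]) = 4.770 + log(0.4/0.1)
pH = 4.770 + (+0.602) = 5.37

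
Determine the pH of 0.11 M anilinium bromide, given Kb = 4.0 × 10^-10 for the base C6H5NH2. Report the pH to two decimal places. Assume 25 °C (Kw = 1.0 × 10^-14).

pH = 2.78

C6H5NH3+ is the conjugate acid of the weak base C6H5NH2.
Ka = Kw/Kb = 1.0×10^-14 / 4.0 × 10^-10 = 2.50 × 10^-5
From the ICE table, Ka = x²/(0.11 − x) = 2.50 × 10^-5.
Assume x ≪ 0.11: x ≈ √(2.50 × 10^-5 × 0.11) = 1.66 × 10^-3 M
pH = −log(1.66 × 10^-3) = 2.78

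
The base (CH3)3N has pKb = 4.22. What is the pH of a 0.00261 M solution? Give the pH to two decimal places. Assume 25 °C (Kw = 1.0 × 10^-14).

pH = 10.57

(CH3)3N + H2O ⇌ (CH3)3NH+ + OH-
Kb = 10^(−4.22) = 6.03 × 10^-5
Let x = [OH-] at equilibrium. Kb = x²/(0.00261 − x).
The 5% rule fails; solving x² + Kb·x − Kb·C₀ = 0 exactly:
x = [−6.03e-05 + √(6.03e-05² + 6.3e-07)]/2 = 3.68 × 10^-4 M
pOH = 3.43, so pH = 14.00 − pOH = 10.57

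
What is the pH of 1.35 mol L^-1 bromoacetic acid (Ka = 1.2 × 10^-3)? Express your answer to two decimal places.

pH = 1.40

BrCH2COOH ⇌ BrCH2COO- + H+
From the ICE table, Ka = [H+]²/(1.35 − [H+]) = 1.2 × 10^-3.
Neglecting [H+] in the denominator: [H+] = √(1.2 × 10^-3 × 1.35) = 4.02 × 10^-2 M
Check: 3% ionized — well under 5%, approximation valid.
pH = −log[H+] = −log(4.02 × 10^-2) = 1.40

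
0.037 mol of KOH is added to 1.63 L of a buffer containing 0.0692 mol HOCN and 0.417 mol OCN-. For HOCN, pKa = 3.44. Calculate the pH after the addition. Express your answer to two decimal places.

After neutralization: n(HOCN) = 0.0322 mol, n(OCN-) = 0.454 mol.
pH = pKa + log([A⁻]/[HA]) = 3.44 + log(0.454/0.0322) = 3.44 +1.149

pH = 4.59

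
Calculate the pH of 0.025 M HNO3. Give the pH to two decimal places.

HNO3 is a strong acid and dissociates completely, so [H+] = 0.025 M.
pH = -log(0.025) = 1.60

pH = 1.60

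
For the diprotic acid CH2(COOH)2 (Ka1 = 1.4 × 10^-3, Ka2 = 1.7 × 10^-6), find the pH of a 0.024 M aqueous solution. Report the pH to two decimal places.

pH = 2.29

Since Ka1 ≫ Ka2, the first ionization dominates [H+].
Ka1 = x²/(0.024 − x) = 1.4 × 10^-3
Solving the quadratic: x = (−Ka1 + √(Ka1² + 4·Ka1·C₀))/2 = 5.14 × 10^-3 M
pH = −log(5.14 × 10^-3) = 2.29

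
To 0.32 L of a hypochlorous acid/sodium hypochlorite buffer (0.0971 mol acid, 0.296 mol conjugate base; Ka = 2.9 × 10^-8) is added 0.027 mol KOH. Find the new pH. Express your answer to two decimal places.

pH = 8.20

OH- converts HOCl to OCl-: HOCl → 0.0701 mol, OCl- → 0.323 mol.
pKa = −log(2.9 × 10^-8) = 7.538
Henderson–Hasselbalch with mole ratio 0.323/0.0701: pH = 7.538 + (+0.663)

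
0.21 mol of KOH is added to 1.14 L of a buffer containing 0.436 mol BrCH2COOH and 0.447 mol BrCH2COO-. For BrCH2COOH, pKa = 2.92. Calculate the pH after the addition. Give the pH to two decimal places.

pH = 3.38

After neutralization: n(BrCH2COOH) = 0.226 mol, n(BrCH2COO-) = 0.657 mol.
pH = pKa + log(n_BrCH2COO-/n_BrCH2COOH) = 2.92 + log(0.657/0.226) = 2.92 + (+0.463)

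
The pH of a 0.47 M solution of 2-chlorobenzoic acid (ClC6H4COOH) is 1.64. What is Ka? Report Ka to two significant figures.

[H+] = 10^(-1.64) = 2.29 × 10^-2 M
At equilibrium [HA] = 0.47 − 2.29 × 10^-2 = 4.47 × 10^-1 M
Ka = [H+][A-]/[HA] = (2.29 × 10^-2)² / 4.47 × 10^-1 = 1.2 × 10^-3

Ka = 1.2 × 10^-3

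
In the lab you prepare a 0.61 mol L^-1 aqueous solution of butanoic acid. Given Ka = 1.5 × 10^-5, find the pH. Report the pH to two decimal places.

pH = 2.52

CH3(CH2)2COOH ⇌ CH3(CH2)2COO- + H+
From the ICE table, Ka = [H+]²/(0.61 − [H+]) = 1.5 × 10^-5.
Since Ka ≪ C₀, [H+] ≈ √(Ka·C₀) = 3.02 × 10^-3 M.
pH = −log(3.02 × 10^-3) = 2.52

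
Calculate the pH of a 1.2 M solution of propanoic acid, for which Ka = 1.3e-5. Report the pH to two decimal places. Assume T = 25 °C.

CH3CH2COOH ⇌ CH3CH2COO- + H+
From the ICE table, Ka = [H+]²/(1.2 − [H+]) = 1.3 × 10^-5.
Since Ka ≪ C₀, [H+] ≈ √(Ka·C₀) = 3.95 × 10^-3 M.
pH = −log(3.95 × 10^-3) = 2.40

pH = 2.40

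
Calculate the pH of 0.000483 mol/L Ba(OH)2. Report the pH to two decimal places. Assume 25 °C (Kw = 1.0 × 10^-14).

pH = 10.98

Ba(OH)2 is a strong base (each formula unit releases 2 OH-); [OH-] = 0.000966 M.
pOH = -log(0.000966) = 3.02
pH = 14.00 - 3.02 = 10.98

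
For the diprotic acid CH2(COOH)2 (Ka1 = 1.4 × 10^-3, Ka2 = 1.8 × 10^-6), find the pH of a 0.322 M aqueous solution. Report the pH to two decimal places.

pH = 1.69

Since Ka1 ≫ Ka2, the first ionization dominates [H+].
Ka1 = x²/(0.322 − x) = 1.4 × 10^-3
Solving the quadratic: x = (−Ka1 + √(Ka1² + 4·Ka1·C₀))/2 = 2.05 × 10^-2 M
pH = −log(2.05 × 10^-2) = 1.69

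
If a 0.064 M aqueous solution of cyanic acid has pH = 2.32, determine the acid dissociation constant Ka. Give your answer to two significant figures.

[H+] = 10^(-2.32) = 4.79 × 10^-3 M
At equilibrium [HA] = 0.064 − 4.79 × 10^-3 = 5.92 × 10^-2 M
Ka = [H+][A-]/[HA] = (4.79 × 10^-3)² / 5.92 × 10^-2 = 3.9 × 10^-4

Ka = 3.9 × 10^-4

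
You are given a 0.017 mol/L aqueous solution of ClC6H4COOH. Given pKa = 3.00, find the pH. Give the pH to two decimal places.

pH = 2.44

ClC6H4COOH ⇌ ClC6H4COO- + H+
Ka = 10^(−3.00) = 1.00 × 10^-3
Ka = [H+]²/(0.017 − [H+]) = 1.00 × 10^-3
Here C₀/Ka ≈ 17, so the small-[H+] approximation fails. Use the quadratic:
[H+] = [−0.001 + √(0.001² + 6.8e-05)]/2 = 3.65 × 10^-3 M
pH = −log[H+] = −log(3.65 × 10^-3) = 2.44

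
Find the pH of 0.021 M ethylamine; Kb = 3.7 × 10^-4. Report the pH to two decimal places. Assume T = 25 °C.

C2H5NH2 + H2O ⇌ C2H5NH3+ + OH-
From the ICE table, Kb = x²/(0.021 − x) = 3.7 × 10^-4.
Here C₀/Kb ≈ 56.8, so the small-x approximation fails. Use the quadratic:
x = [−0.00037 + √(0.00037² + 3.11e-05)]/2 = 2.61 × 10^-3 M
pOH = −log(2.61 × 10^-3) = 2.58; pH = 14.00 − 2.58 = 11.42

pH = 11.42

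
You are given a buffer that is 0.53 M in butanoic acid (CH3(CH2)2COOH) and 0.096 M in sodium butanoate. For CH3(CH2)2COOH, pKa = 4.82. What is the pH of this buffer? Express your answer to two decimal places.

pH = 4.08

Using pH = pKa + log([base]/[acid]) with [base]/[acid] = 0.096/0.53:
pH = 4.82 + (-0.742) = 4.08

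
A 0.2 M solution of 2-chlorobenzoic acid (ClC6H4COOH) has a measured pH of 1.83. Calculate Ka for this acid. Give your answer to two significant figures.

Ka = 1.2 × 10^-3

[H+] = 10^(-1.83) = 1.48 × 10^-2 M
At equilibrium [HA] = 0.2 − 1.48 × 10^-2 = 1.85 × 10^-1 M
Ka = [H+][A-]/[HA] = (1.48 × 10^-2)² / 1.85 × 10^-1 = 1.2 × 10^-3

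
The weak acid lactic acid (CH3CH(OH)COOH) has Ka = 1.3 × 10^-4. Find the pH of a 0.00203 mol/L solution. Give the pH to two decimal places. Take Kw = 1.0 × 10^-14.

pH = 3.34

CH3CH(OH)COOH ⇌ CH3CH(OH)COO- + H+
From the ICE table, Ka = [H+]²/(0.00203 − [H+]) = 1.3 × 10^-4.
Here C₀/Ka ≈ 15.6, so the small-[H+] approximation fails. Use the quadratic:
[H+] = [−0.00013 + √(0.00013² + 1.06e-06)]/2 = 4.53 × 10^-4 M
pH = −log(4.53 × 10^-4) = 3.34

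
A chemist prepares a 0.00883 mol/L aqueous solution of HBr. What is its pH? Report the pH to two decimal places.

HBr is a strong acid and dissociates completely, so [H+] = 0.00883 M.
pH = -log(0.00883) = 2.05

pH = 2.05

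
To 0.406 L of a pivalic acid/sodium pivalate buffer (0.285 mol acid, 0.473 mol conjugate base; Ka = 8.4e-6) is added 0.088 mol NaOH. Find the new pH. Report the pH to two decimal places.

pH = 5.53

OH- converts (CH3)3CCOOH to (CH3)3CCOO-: (CH3)3CCOOH → 0.197 mol, (CH3)3CCOO- → 0.561 mol.
pKa = −log(8.4 × 10^-6) = 5.076
Henderson–Hasselbalch with mole ratio 0.561/0.197: pH = 5.076 + (+0.454)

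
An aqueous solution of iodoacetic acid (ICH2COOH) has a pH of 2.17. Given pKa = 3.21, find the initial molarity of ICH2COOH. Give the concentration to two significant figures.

[H+] = 10^(-2.17) = 6.76 × 10^-3 M = x
Ka = 10^(−3.21) = 6.17 × 10^-4
Ka = x²/(C₀ − x) ⇒ C₀ = x + x²/Ka
C₀ = 6.76 × 10^-3 + (6.76 × 10^-3)²/(6.17 × 10^-4) = 8.08 × 10^-2 M

C₀ = 8.1 × 10^-2 M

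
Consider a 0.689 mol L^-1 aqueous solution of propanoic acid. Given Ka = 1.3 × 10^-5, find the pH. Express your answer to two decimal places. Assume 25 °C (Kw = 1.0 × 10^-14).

CH3CH2COOH ⇌ CH3CH2COO- + H+
Let x = [H+] at equilibrium. Ka = x²/(0.689 − x).
Neglecting x in the denominator: x = √(1.3 × 10^-5 × 0.689) = 2.99 × 10^-3 M
pH = −log(2.99 × 10^-3) = 2.52

pH = 2.52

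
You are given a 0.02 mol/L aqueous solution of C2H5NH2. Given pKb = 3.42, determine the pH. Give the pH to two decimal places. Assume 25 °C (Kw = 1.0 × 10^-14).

C2H5NH2 + H2O ⇌ C2H5NH3+ + OH-
Kb = 10^(−3.42) = 3.80 × 10^-4
From the ICE table, Kb = [OH-]²/(0.02 − [OH-]) = 3.80 × 10^-4.
Here C₀/Kb ≈ 52.6, so the small-[OH-] approximation fails. Use the quadratic:
[OH-] = [−0.00038 + √(0.00038² + 3.04e-05)]/2 = 2.57 × 10^-3 M
pOH = 2.59, so pH = 14.00 − pOH = 11.41

pH = 11.41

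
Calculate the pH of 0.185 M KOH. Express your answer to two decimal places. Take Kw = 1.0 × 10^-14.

pH = 13.27

KOH is a strong base; [OH-] = 0.185 M.
pOH = -log(0.185) = 0.73
pH = 14.00 - 0.73 = 13.27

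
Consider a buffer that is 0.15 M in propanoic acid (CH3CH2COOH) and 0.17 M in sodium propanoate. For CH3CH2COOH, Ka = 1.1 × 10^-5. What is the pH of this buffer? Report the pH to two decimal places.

pKa = −log(1.1 × 10^-5) = 4.959
pH = pKa + log([A⁻]/[HA]) = 4.959 + log(0.17/0.15)
pH = 4.959 + (+0.054) = 5.01

pH = 5.01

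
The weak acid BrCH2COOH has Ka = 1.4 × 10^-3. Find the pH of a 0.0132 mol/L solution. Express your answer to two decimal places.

BrCH2COOH ⇌ BrCH2COO- + H+
Ka = x²/(0.0132 − x) = 1.4 × 10^-3
The 5% rule fails; solving x² + Ka·x − Ka·C₀ = 0 exactly:
x = (−Ka + √(Ka² + 4·Ka·C₀))/2 = 3.66 × 10^-3 M
pH = −log(3.66 × 10^-3) = 2.44

pH = 2.44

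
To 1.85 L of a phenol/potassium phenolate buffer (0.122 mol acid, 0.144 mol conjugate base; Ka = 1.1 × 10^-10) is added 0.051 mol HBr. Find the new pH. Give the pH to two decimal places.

pH = 9.69

After neutralization: n(C6H5OH) = 0.173 mol, n(C6H5O-) = 0.093 mol.
pKa = −log(1.1 × 10^-10) = 9.959
Henderson–Hasselbalch with mole ratio 0.093/0.173: pH = 9.959 + (-0.270)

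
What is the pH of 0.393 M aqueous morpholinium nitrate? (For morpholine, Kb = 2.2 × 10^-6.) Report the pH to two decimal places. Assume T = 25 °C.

C4H8ONH2+ is the conjugate acid of the weak base C4H8ONH.
Ka = Kw/Kb = 1.0×10^-14 / 2.2 × 10^-6 = 4.55 × 10^-9
From the ICE table, Ka = x²/(0.393 − x) = 4.55 × 10^-9.
Since Ka ≪ C₀, x ≈ √(Ka·C₀) = 4.23 × 10^-5 M.
(x/C₀ = 0.011% < 5%, so the approximation holds.)
pH = −log[H+] = −log(4.23 × 10^-5) = 4.37

pH = 4.37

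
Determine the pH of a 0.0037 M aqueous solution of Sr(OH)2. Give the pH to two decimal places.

Sr(OH)2 is a strong base (each formula unit releases 2 OH-); [OH-] = 0.0074 M.
pOH = -log(0.0074) = 2.13
pH = 14.00 - 2.13 = 11.87

pH = 11.87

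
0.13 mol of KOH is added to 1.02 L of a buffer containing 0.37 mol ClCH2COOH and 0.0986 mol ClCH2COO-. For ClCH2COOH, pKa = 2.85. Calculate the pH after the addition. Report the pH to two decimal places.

pH = 2.83

OH- converts ClCH2COOH to ClCH2COO-: ClCH2COOH → 0.24 mol, ClCH2COO- → 0.229 mol.
pH = pKa + log([A⁻]/[HA]) = 2.85 + log(0.229/0.24) = 2.85 -0.020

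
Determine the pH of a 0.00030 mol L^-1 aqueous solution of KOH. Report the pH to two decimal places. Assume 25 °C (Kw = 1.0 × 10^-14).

pH = 10.48

KOH is a strong base; [OH-] = 0.0003 M.
pOH = -log(0.0003) = 3.52
pH = 14.00 - 3.52 = 10.48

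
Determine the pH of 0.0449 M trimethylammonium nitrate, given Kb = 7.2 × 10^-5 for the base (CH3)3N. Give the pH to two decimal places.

(CH3)3NH+ is the conjugate acid of the weak base (CH3)3N.
Ka = Kw/Kb = 1.0×10^-14 / 7.2 × 10^-5 = 1.39 × 10^-10
Ka = [H+]²/(0.0449 − [H+]) = 1.39 × 10^-10
Since Ka ≪ C₀, [H+] ≈ √(Ka·C₀) = 2.50 × 10^-6 M.
pH = −log[H+] = −log(2.50 × 10^-6) = 5.60

pH = 5.60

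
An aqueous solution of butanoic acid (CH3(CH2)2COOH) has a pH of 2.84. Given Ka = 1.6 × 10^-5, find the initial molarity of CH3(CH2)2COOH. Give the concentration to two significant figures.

[H+] = 10^(-2.84) = 1.45 × 10^-3 M = x
Ka = x²/(C₀ − x) ⇒ C₀ = x + x²/Ka
C₀ = 1.45 × 10^-3 + (1.45 × 10^-3)²/(1.6 × 10^-5) = 1.33 × 10^-1 M

C₀ = 1.3 × 10^-1 M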